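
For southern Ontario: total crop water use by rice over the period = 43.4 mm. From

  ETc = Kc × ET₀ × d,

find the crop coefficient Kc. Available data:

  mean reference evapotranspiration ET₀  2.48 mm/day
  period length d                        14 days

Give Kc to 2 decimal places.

1.25

ETc = Kc × ET₀ × d  ⇒  Kc = ETc / (ET₀ × d)
Kc = 43.4 / (2.48 × 14) = 43.4 / 34.72 = 1.2500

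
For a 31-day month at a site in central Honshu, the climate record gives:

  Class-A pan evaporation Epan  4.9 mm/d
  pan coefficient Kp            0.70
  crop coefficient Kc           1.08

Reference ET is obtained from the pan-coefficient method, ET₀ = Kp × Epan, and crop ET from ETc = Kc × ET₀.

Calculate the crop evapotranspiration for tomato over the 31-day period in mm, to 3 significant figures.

ET₀ = 0.70 × 4.9 = 3.4300 mm/d
ETc = Kc × ET₀ = 1.08 × 3.4300 = 3.7044 mm/d
Over 31 days: 3.7044 × 31 = 114.836 mm

115 mm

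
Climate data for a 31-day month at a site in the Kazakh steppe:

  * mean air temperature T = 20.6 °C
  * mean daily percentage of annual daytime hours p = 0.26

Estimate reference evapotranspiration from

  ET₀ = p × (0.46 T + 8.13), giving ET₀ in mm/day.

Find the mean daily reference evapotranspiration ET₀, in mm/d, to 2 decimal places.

ET₀ = 0.26 × (0.46 × 20.6 + 8.13) = 0.26 × 17.606 = 4.5776 mm/d

4.58 mm/d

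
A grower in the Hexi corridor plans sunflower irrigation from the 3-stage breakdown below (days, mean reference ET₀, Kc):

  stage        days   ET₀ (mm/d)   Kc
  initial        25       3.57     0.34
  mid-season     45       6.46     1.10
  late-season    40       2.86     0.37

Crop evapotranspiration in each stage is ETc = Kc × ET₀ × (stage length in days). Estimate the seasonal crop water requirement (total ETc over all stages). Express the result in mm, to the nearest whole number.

initial: 0.34 × 3.57 × 25 = 30.35 mm
mid-season: 1.10 × 6.46 × 45 = 319.77 mm
late-season: 0.37 × 2.86 × 40 = 42.33 mm
Seasonal total = 392.45 mm

392 mm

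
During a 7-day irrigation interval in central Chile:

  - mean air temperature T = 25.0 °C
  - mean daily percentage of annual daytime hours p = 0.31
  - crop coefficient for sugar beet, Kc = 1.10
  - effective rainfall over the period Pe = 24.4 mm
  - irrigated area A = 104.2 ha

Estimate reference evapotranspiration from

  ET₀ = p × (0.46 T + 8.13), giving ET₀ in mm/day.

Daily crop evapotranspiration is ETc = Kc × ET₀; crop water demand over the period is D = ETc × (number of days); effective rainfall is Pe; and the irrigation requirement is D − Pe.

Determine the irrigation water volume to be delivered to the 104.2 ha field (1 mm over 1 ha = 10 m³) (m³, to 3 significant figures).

23400 m³

ET₀ = 0.31 × (0.46 × 25.0 + 8.13) = 0.31 × 19.630 = 6.0853 mm/d
ETc = Kc × ET₀ = 1.10 × 6.0853 = 6.6938 mm/d
Crop demand D = ETc × 7 d = 6.6938 × 7 = 46.857 mm
D − Pe = 46.857 − 24.4 = 22.457 mm
Volume = 22.457 mm × 104.2 ha × 10 = 23400.2 m³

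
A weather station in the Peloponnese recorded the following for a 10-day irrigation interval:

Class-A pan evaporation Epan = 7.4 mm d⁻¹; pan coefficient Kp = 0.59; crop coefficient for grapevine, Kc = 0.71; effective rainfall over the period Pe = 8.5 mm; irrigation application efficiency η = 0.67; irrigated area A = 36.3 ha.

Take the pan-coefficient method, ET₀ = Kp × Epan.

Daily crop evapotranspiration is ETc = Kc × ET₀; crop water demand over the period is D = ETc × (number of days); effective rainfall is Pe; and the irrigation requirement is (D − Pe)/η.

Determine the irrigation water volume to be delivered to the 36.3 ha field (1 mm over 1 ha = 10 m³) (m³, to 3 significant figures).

12200 m³

ET₀ = 0.59 × 7.4 = 4.3660 mm/d
ETc = Kc × ET₀ = 0.71 × 4.3660 = 3.0999 mm/d
Crop demand D = ETc × 10 d = 3.0999 × 10 = 30.999 mm
D − Pe = 30.999 − 8.5 = 22.499 mm
Gross irrigation = 22.499 / 0.67 = 33.581 mm
Volume = 33.581 mm × 36.3 ha × 10 = 12189.9 m³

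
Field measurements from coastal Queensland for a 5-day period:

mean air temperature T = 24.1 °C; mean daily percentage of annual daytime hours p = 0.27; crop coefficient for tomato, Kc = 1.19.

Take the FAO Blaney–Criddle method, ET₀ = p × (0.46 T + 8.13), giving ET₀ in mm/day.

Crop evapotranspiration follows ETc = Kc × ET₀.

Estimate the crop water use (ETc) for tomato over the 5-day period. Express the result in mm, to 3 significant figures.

30.9 mm

ET₀ = 0.27 × (0.46 × 24.1 + 8.13) = 0.27 × 19.216 = 5.1883 mm/d
ETc = Kc × ET₀ = 1.19 × 5.1883 = 6.1741 mm/d
Over 5 days: 6.1741 × 5 = 30.871 mm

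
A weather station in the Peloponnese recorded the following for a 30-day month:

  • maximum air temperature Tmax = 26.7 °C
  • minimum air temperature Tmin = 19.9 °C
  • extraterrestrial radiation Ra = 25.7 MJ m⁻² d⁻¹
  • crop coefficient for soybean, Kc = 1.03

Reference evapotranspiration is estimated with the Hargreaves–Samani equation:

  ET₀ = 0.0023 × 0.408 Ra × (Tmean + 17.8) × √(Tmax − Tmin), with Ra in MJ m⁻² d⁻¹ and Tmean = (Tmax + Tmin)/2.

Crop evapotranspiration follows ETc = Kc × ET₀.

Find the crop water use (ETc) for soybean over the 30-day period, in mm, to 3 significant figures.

Tmean = (26.7 + 19.9)/2 = 23.30 °C
0.408 Ra = 0.408 × 25.7 = 10.4856 mm/d equivalent
ET₀ = 0.0023 × 10.4856 × (23.30 + 17.8) × √6.8 = 0.0023 × 10.4856 × 41.10 × 2.6077 = 2.5848 mm/d
ETc = Kc × ET₀ = 1.03 × 2.5848 = 2.6623 mm/d
Over 30 days: 2.6623 × 30 = 79.869 mm

79.9 mm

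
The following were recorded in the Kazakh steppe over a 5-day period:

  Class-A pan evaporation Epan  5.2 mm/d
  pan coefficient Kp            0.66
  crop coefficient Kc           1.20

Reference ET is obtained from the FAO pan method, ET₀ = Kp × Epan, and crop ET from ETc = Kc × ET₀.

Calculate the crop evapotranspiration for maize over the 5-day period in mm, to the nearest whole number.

ET₀ = 0.66 × 5.2 = 3.4320 mm/d
ETc = Kc × ET₀ = 1.20 × 3.4320 = 4.1184 mm/d
Over 5 days: 4.1184 × 5 = 20.592 mm

21 mm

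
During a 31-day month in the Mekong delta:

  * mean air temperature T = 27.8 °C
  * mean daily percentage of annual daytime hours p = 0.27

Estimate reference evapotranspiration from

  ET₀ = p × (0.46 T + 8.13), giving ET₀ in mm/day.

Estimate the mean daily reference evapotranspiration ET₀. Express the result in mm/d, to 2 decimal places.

ET₀ = 0.27 × (0.46 × 27.8 + 8.13) = 0.27 × 20.918 = 5.6479 mm/d

5.65 mm/d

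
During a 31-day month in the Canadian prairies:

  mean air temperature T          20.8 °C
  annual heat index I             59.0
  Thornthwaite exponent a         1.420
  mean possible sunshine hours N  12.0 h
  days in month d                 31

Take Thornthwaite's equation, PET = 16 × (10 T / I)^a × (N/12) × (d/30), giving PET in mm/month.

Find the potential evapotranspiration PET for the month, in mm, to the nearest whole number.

10T/I = 10 × 20.8 / 59.0 = 3.5254
(10T/I)^a = 3.5254^1.420 = 5.9846
Uncorrected PET = 16 × 5.9846 = 95.754 mm
Correction = (N/12)(d/30) = (12.0/12)(31/30) = 1.0333
PET = 95.754 × 1.0333 = 98.943 mm/month

99 mm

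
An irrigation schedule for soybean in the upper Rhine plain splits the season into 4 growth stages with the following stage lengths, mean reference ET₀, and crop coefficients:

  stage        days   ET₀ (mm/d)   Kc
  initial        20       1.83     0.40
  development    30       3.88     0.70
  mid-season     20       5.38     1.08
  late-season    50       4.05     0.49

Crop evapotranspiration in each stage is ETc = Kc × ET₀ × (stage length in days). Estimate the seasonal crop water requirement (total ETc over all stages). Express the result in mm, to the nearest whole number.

initial: 0.40 × 1.83 × 20 = 14.64 mm
development: 0.70 × 3.88 × 30 = 81.48 mm
mid-season: 1.08 × 5.38 × 20 = 116.21 mm
late-season: 0.49 × 4.05 × 50 = 99.23 mm
Seasonal total = 311.56 mm

312 mm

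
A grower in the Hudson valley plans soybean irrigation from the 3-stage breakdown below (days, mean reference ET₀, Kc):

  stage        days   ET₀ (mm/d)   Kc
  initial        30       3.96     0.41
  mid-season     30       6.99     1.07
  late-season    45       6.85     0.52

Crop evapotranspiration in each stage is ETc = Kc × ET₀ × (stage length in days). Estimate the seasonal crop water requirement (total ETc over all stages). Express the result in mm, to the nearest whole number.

433 mm

initial: 0.41 × 3.96 × 30 = 48.71 mm
mid-season: 1.07 × 6.99 × 30 = 224.38 mm
late-season: 0.52 × 6.85 × 45 = 160.29 mm
Seasonal total = 433.38 mm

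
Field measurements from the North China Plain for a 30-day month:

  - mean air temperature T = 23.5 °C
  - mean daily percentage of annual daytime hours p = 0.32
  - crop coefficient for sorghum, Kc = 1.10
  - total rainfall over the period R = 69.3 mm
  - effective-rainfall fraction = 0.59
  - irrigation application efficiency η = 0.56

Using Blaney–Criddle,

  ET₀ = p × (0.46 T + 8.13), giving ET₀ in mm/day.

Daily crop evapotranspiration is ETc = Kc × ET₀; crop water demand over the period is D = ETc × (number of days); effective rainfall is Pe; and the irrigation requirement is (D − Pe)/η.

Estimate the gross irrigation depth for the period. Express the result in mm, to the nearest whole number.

284 mm

ET₀ = 0.32 × (0.46 × 23.5 + 8.13) = 0.32 × 18.940 = 6.0608 mm/d
ETc = Kc × ET₀ = 1.10 × 6.0608 = 6.6669 mm/d
Crop demand D = ETc × 30 d = 6.6669 × 30 = 200.007 mm
Pe = 0.59 × 69.3 = 40.887 mm
D − Pe = 200.007 − 40.887 = 159.120 mm
Gross irrigation = 159.120 / 0.56 = 284.143 mm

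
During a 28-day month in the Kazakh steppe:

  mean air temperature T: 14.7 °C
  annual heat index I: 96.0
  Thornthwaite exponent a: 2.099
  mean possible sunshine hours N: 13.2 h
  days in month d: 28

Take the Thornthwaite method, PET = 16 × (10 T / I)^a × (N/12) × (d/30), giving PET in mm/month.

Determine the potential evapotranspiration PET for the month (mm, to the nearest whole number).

40 mm

10T/I = 10 × 14.7 / 96.0 = 1.5313
(10T/I)^a = 1.5313^2.099 = 2.4459
Uncorrected PET = 16 × 2.4459 = 39.134 mm
Correction = (N/12)(d/30) = (13.2/12)(28/30) = 1.0267
PET = 39.134 × 1.0267 = 40.179 mm/month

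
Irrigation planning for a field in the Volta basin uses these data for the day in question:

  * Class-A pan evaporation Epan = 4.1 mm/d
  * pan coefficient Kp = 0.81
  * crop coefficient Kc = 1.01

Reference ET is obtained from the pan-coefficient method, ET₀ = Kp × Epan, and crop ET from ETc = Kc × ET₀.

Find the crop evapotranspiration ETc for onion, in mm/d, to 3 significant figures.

ET₀ = 0.81 × 4.1 = 3.3210 mm/d
ETc = Kc × ET₀ = 1.01 × 3.3210 = 3.3542 mm/d

3.35 mm/d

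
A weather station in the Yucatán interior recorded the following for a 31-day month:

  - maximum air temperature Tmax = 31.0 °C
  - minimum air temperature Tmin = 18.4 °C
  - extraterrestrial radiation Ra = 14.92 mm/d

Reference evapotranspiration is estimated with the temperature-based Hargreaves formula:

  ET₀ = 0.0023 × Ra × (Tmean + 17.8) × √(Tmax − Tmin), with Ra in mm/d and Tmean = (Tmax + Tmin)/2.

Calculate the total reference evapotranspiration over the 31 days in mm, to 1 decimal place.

160.5 mm

Tmean = (31.0 + 18.4)/2 = 24.70 °C
ET₀ = 0.0023 × 14.92 × (24.70 + 17.8) × √12.6 = 0.0023 × 14.92 × 42.50 × 3.5496 = 5.1768 mm/d
Over 31 days: 5.1768 × 31 = 160.481 mm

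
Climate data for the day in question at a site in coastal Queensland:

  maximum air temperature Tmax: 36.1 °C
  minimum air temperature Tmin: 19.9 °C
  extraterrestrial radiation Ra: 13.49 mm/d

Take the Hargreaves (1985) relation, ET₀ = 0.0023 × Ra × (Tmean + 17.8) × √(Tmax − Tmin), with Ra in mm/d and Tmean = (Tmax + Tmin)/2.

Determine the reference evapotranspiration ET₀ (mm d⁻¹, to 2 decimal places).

Tmean = (36.1 + 19.9)/2 = 28.00 °C
ET₀ = 0.0023 × 13.49 × (28.00 + 17.8) × √16.2 = 0.0023 × 13.49 × 45.80 × 4.0249 = 5.7195 mm/d

5.72 mm d⁻¹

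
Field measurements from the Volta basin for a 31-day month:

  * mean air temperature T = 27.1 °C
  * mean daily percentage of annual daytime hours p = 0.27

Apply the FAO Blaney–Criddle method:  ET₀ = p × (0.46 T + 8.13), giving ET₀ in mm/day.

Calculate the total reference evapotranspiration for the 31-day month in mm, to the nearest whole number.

ET₀ = 0.27 × (0.46 × 27.1 + 8.13) = 0.27 × 20.596 = 5.5609 mm/d
Monthly total = 5.5609 × 31 = 172.388 mm

172 mm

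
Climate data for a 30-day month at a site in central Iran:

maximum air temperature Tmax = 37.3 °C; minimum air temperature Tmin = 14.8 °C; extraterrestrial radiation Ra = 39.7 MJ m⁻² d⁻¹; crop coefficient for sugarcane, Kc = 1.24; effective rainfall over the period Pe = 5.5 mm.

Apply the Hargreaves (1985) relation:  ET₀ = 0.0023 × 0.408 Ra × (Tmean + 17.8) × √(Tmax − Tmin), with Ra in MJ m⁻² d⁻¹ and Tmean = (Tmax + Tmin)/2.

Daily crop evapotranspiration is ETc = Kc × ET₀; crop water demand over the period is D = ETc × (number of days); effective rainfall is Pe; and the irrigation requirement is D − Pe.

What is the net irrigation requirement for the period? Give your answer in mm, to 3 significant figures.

283 mm

Tmean = (37.3 + 14.8)/2 = 26.05 °C
0.408 Ra = 0.408 × 39.7 = 16.1976 mm/d equivalent
ET₀ = 0.0023 × 16.1976 × (26.05 + 17.8) × √22.5 = 0.0023 × 16.1976 × 43.85 × 4.7434 = 7.7489 mm/d
ETc = Kc × ET₀ = 1.24 × 7.7489 = 9.6086 mm/d
Crop demand D = ETc × 30 d = 9.6086 × 30 = 288.258 mm
D − Pe = 288.258 − 5.5 = 282.758 mm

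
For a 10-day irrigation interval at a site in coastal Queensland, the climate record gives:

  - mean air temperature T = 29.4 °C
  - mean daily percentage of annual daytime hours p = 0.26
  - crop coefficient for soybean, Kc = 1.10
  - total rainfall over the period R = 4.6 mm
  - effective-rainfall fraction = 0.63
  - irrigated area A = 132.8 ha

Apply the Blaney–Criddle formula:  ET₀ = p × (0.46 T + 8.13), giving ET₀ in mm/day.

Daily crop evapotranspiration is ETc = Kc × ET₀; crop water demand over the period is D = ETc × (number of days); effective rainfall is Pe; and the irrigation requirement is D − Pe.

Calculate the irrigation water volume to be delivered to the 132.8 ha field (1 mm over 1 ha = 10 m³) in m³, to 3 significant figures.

78400 m³

ET₀ = 0.26 × (0.46 × 29.4 + 8.13) = 0.26 × 21.654 = 5.6300 mm/d
ETc = Kc × ET₀ = 1.10 × 5.6300 = 6.1930 mm/d
Crop demand D = ETc × 10 d = 6.1930 × 10 = 61.930 mm
Pe = 0.63 × 4.6 = 2.898 mm
D − Pe = 61.930 − 2.898 = 59.032 mm
Volume = 59.032 mm × 132.8 ha × 10 = 78394.5 m³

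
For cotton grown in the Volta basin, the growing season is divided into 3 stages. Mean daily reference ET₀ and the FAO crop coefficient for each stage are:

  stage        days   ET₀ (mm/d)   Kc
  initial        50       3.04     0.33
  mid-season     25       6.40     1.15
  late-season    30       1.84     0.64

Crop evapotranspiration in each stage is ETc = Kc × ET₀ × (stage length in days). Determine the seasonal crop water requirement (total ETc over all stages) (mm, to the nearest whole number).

initial: 0.33 × 3.04 × 50 = 50.16 mm
mid-season: 1.15 × 6.40 × 25 = 184.00 mm
late-season: 0.64 × 1.84 × 30 = 35.33 mm
Seasonal total = 269.49 mm

269 mm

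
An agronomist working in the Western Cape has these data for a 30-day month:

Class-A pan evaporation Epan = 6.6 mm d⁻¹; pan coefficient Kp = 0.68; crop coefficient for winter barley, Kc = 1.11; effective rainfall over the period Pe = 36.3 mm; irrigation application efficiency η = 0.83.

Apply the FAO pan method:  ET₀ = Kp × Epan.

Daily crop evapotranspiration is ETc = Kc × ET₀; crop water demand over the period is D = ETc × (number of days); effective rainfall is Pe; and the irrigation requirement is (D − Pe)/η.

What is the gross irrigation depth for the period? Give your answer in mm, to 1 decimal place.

136.3 mm

ET₀ = 0.68 × 6.6 = 4.4880 mm/d
ETc = Kc × ET₀ = 1.11 × 4.4880 = 4.9817 mm/d
Crop demand D = ETc × 30 d = 4.9817 × 30 = 149.451 mm
D − Pe = 149.451 − 36.3 = 113.151 mm
Gross irrigation = 113.151 / 0.83 = 136.327 mm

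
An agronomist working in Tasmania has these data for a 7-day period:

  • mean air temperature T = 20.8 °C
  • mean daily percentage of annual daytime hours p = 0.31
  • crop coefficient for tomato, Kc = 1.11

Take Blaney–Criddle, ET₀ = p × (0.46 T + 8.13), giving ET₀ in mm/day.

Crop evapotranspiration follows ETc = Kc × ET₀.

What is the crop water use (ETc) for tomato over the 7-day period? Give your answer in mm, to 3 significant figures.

ET₀ = 0.31 × (0.46 × 20.8 + 8.13) = 0.31 × 17.698 = 5.4864 mm/d
ETc = Kc × ET₀ = 1.11 × 5.4864 = 6.0899 mm/d
Over 7 days: 6.0899 × 7 = 42.629 mm

42.6 mm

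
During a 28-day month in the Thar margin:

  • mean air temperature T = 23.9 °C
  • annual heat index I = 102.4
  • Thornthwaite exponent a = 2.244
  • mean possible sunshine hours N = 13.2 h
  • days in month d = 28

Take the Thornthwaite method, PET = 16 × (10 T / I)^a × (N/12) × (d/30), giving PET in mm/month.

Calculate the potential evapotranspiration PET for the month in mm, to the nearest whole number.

10T/I = 10 × 23.9 / 102.4 = 2.3340
(10T/I)^a = 2.3340^2.244 = 6.6991
Uncorrected PET = 16 × 6.6991 = 107.186 mm
Correction = (N/12)(d/30) = (13.2/12)(28/30) = 1.0267
PET = 107.186 × 1.0267 = 110.048 mm/month

110 mm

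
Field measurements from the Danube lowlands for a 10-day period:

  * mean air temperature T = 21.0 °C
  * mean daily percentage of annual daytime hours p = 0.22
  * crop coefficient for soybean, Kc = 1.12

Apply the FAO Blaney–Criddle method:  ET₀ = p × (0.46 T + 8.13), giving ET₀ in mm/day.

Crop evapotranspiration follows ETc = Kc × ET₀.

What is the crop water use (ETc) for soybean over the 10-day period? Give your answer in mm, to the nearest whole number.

44 mm

ET₀ = 0.22 × (0.46 × 21.0 + 8.13) = 0.22 × 17.790 = 3.9138 mm/d
ETc = Kc × ET₀ = 1.12 × 3.9138 = 4.3835 mm/d
Over 10 days: 4.3835 × 10 = 43.835 mm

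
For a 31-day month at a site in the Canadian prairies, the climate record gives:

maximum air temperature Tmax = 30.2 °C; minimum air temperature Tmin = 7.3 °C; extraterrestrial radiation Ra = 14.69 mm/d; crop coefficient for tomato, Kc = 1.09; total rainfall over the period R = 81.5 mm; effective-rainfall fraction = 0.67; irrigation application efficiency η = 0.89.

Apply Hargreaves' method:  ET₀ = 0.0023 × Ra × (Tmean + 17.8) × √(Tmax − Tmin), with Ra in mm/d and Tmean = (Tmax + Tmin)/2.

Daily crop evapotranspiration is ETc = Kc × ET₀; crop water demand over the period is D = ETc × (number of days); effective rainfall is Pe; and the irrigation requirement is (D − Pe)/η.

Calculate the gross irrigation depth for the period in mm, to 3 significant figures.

163 mm

Tmean = (30.2 + 7.3)/2 = 18.75 °C
ET₀ = 0.0023 × 14.69 × (18.75 + 17.8) × √22.9 = 0.0023 × 14.69 × 36.55 × 4.7854 = 5.9096 mm/d
ETc = Kc × ET₀ = 1.09 × 5.9096 = 6.4415 mm/d
Crop demand D = ETc × 31 d = 6.4415 × 31 = 199.687 mm
Pe = 0.67 × 81.5 = 54.605 mm
D − Pe = 199.687 − 54.605 = 145.082 mm
Gross irrigation = 145.082 / 0.89 = 163.013 mm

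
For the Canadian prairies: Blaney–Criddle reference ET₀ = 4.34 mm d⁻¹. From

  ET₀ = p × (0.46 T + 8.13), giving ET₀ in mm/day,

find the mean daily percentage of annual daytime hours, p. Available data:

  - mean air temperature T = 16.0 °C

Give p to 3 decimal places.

0.280

p = ET₀ / (0.46 T + 8.13) = 4.34 / (0.46 × 16.0 + 8.13) = 4.34 / 15.490 = 0.2802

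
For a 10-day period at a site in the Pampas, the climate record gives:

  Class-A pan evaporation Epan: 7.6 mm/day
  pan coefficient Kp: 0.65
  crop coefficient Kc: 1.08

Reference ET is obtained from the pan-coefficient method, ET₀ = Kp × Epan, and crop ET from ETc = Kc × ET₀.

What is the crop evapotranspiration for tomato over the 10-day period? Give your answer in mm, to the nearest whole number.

53 mm

ET₀ = 0.65 × 7.6 = 4.9400 mm/d
ETc = Kc × ET₀ = 1.08 × 4.9400 = 5.3352 mm/d
Over 10 days: 5.3352 × 10 = 53.352 mm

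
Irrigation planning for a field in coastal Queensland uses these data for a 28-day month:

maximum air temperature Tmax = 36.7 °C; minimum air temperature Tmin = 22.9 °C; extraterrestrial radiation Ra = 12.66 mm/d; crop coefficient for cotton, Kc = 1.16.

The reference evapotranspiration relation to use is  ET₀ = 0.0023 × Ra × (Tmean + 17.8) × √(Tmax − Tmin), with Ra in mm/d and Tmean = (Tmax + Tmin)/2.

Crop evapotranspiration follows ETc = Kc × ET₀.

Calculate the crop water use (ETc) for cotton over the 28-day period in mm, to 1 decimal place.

167.2 mm

Tmean = (36.7 + 22.9)/2 = 29.80 °C
ET₀ = 0.0023 × 12.66 × (29.80 + 17.8) × √13.8 = 0.0023 × 12.66 × 47.60 × 3.7148 = 5.1488 mm/d
ETc = Kc × ET₀ = 1.16 × 5.1488 = 5.9726 mm/d
Over 28 days: 5.9726 × 28 = 167.233 mm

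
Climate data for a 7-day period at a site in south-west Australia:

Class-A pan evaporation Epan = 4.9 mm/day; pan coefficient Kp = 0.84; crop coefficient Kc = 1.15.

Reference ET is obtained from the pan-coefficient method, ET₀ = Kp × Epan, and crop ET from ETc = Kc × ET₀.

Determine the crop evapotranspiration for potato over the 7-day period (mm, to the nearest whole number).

ET₀ = 0.84 × 4.9 = 4.1160 mm/d
ETc = Kc × ET₀ = 1.15 × 4.1160 = 4.7334 mm/d
Over 7 days: 4.7334 × 7 = 33.134 mm

33 mm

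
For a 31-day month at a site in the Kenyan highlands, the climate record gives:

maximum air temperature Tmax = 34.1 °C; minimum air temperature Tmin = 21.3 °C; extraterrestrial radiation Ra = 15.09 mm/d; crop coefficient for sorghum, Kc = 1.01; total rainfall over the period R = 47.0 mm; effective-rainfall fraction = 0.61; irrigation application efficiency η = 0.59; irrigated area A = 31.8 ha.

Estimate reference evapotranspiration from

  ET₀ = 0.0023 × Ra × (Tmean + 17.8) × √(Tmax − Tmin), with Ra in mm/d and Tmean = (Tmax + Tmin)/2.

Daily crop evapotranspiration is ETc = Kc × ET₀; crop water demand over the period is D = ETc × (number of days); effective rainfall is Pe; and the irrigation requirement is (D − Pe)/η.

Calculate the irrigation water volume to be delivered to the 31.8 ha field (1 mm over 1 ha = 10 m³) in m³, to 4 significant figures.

Tmean = (34.1 + 21.3)/2 = 27.70 °C
ET₀ = 0.0023 × 15.09 × (27.70 + 17.8) × √12.8 = 0.0023 × 15.09 × 45.50 × 3.5777 = 5.6498 mm/d
ETc = Kc × ET₀ = 1.01 × 5.6498 = 5.7063 mm/d
Crop demand D = ETc × 31 d = 5.7063 × 31 = 176.895 mm
Pe = 0.61 × 47.0 = 28.670 mm
D − Pe = 176.895 − 28.670 = 148.225 mm
Gross irrigation = 148.225 / 0.59 = 251.229 mm
Volume = 251.229 mm × 31.8 ha × 10 = 79890.8 m³

79890 m³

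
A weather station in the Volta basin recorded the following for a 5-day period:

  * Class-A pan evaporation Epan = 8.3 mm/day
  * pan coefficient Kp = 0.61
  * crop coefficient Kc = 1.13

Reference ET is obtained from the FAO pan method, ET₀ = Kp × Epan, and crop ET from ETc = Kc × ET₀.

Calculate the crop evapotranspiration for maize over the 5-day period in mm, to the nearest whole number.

ET₀ = 0.61 × 8.3 = 5.0630 mm/d
ETc = Kc × ET₀ = 1.13 × 5.0630 = 5.7212 mm/d
Over 5 days: 5.7212 × 5 = 28.606 mm

29 mm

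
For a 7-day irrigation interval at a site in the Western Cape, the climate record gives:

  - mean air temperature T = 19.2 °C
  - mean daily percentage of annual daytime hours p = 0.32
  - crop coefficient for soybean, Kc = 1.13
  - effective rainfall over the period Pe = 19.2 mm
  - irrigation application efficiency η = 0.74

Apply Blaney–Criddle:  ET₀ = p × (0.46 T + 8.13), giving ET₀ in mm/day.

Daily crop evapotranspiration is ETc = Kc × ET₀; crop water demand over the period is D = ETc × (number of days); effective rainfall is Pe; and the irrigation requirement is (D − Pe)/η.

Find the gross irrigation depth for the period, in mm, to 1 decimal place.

ET₀ = 0.32 × (0.46 × 19.2 + 8.13) = 0.32 × 16.962 = 5.4278 mm/d
ETc = Kc × ET₀ = 1.13 × 5.4278 = 6.1334 mm/d
Crop demand D = ETc × 7 d = 6.1334 × 7 = 42.934 mm
D − Pe = 42.934 − 19.2 = 23.734 mm
Gross irrigation = 23.734 / 0.74 = 32.073 mm

32.1 mm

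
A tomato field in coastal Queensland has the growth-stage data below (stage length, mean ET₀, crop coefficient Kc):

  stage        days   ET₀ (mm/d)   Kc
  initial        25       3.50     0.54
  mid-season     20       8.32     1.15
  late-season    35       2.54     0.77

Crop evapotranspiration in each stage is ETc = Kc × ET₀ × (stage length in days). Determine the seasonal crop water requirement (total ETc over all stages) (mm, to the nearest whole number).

307 mm

initial: 0.54 × 3.50 × 25 = 47.25 mm
mid-season: 1.15 × 8.32 × 20 = 191.36 mm
late-season: 0.77 × 2.54 × 35 = 68.45 mm
Seasonal total = 307.06 mm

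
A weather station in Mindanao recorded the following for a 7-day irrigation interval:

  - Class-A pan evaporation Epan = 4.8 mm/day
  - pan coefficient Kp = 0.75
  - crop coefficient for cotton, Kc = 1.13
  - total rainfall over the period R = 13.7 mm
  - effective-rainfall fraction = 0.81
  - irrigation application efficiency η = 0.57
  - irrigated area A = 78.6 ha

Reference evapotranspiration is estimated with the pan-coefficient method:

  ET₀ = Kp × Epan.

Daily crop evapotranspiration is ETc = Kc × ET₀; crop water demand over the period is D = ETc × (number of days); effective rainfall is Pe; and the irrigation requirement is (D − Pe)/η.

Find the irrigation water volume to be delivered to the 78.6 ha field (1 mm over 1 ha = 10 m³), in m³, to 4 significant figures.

23960 m³

ET₀ = 0.75 × 4.8 = 3.6000 mm/d
ETc = Kc × ET₀ = 1.13 × 3.6000 = 4.0680 mm/d
Crop demand D = ETc × 7 d = 4.0680 × 7 = 28.476 mm
Pe = 0.81 × 13.7 = 11.097 mm
D − Pe = 28.476 − 11.097 = 17.379 mm
Gross irrigation = 17.379 / 0.57 = 30.489 mm
Volume = 30.489 mm × 78.6 ha × 10 = 23964.4 m³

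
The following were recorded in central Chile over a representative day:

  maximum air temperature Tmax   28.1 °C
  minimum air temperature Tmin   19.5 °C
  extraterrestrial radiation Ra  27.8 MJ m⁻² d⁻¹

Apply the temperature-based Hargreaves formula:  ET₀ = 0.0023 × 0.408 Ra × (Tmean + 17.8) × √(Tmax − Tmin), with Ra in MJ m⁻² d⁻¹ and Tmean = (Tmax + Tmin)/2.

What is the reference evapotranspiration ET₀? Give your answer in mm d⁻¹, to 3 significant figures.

Tmean = (28.1 + 19.5)/2 = 23.80 °C
0.408 Ra = 0.408 × 27.8 = 11.3424 mm/d equivalent
ET₀ = 0.0023 × 11.3424 × (23.80 + 17.8) × √8.6 = 0.0023 × 11.3424 × 41.60 × 2.9326 = 3.1826 mm/d

3.18 mm d⁻¹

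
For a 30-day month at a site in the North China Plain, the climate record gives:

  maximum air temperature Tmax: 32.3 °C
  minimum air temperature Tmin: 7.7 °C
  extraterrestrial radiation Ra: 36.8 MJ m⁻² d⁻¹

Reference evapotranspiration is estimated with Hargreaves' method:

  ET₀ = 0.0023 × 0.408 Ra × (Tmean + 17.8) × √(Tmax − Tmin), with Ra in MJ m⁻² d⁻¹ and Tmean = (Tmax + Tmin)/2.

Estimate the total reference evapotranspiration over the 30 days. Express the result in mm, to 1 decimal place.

194.2 mm

Tmean = (32.3 + 7.7)/2 = 20.00 °C
0.408 Ra = 0.408 × 36.8 = 15.0144 mm/d equivalent
ET₀ = 0.0023 × 15.0144 × (20.00 + 17.8) × √24.6 = 0.0023 × 15.0144 × 37.80 × 4.9598 = 6.4743 mm/d
Over 30 days: 6.4743 × 30 = 194.229 mm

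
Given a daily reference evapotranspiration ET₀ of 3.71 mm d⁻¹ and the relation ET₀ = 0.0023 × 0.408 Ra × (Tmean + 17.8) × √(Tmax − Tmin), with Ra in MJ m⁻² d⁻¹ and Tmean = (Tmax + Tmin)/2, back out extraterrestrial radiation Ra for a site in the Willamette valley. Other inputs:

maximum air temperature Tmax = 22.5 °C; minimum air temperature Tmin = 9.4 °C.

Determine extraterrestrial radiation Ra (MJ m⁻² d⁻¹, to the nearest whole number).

32 MJ m⁻² d⁻¹

Tmean = (22.5+9.4)/2 = 15.95 °C; ΔT = 13.1
Ra = ET₀ / [0.0023 × 0.408 × (Tmean+17.8) × √ΔT]
   = 3.71 / (0.0023 × 0.408 × 33.75 × 3.6194) = 32.365 MJ m⁻² d⁻¹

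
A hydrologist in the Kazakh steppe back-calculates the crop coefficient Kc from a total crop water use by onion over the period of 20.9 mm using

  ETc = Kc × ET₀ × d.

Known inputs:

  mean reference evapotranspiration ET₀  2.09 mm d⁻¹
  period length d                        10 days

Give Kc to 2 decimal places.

1.00

ETc = Kc × ET₀ × d  ⇒  Kc = ETc / (ET₀ × d)
Kc = 20.9 / (2.09 × 10) = 20.9 / 20.90 = 1.0000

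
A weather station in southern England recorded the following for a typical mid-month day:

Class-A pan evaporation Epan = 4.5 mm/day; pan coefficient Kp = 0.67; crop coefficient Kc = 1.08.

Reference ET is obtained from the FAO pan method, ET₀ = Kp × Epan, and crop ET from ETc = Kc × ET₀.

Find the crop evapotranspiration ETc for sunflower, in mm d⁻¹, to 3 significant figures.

3.26 mm d⁻¹

ET₀ = 0.67 × 4.5 = 3.0150 mm/d
ETc = Kc × ET₀ = 1.08 × 3.0150 = 3.2562 mm/d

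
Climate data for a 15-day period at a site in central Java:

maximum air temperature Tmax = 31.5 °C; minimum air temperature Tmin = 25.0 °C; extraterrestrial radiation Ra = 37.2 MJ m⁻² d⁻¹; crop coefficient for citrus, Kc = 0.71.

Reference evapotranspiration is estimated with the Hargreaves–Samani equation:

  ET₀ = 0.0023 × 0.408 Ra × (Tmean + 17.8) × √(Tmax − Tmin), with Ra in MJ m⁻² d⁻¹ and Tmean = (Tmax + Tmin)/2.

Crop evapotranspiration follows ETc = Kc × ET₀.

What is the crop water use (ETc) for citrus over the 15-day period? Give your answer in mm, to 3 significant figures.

43.6 mm

Tmean = (31.5 + 25.0)/2 = 28.25 °C
0.408 Ra = 0.408 × 37.2 = 15.1776 mm/d equivalent
ET₀ = 0.0023 × 15.1776 × (28.25 + 17.8) × √6.5 = 0.0023 × 15.1776 × 46.05 × 2.5495 = 4.0984 mm/d
ETc = Kc × ET₀ = 0.71 × 4.0984 = 2.9099 mm/d
Over 15 days: 2.9099 × 15 = 43.649 mm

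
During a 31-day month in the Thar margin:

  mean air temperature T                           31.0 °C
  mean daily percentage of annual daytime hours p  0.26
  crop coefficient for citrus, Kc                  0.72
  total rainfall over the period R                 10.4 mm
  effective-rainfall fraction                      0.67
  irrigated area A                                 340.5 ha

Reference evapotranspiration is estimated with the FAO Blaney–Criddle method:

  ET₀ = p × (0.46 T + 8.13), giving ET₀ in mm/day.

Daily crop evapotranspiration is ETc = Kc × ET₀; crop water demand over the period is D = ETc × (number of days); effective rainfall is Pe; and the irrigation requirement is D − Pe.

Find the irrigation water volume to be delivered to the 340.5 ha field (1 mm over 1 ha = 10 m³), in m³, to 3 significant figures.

ET₀ = 0.26 × (0.46 × 31.0 + 8.13) = 0.26 × 22.390 = 5.8214 mm/d
ETc = Kc × ET₀ = 0.72 × 5.8214 = 4.1914 mm/d
Crop demand D = ETc × 31 d = 4.1914 × 31 = 129.933 mm
Pe = 0.67 × 10.4 = 6.968 mm
D − Pe = 129.933 − 6.968 = 122.965 mm
Volume = 122.965 mm × 340.5 ha × 10 = 418695.8 m³

419000 m³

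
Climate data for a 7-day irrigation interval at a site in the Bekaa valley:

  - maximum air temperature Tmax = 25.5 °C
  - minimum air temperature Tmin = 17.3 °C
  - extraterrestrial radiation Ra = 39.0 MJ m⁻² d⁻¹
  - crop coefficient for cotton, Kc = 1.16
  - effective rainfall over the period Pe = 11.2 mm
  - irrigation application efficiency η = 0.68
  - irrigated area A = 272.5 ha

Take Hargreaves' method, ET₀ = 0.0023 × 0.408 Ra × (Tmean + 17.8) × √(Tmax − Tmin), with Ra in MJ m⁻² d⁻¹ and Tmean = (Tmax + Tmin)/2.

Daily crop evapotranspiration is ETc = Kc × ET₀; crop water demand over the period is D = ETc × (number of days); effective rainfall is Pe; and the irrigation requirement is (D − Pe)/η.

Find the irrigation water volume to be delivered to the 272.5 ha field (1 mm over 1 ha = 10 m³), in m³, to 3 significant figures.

Tmean = (25.5 + 17.3)/2 = 21.40 °C
0.408 Ra = 0.408 × 39.0 = 15.9120 mm/d equivalent
ET₀ = 0.0023 × 15.9120 × (21.40 + 17.8) × √8.2 = 0.0023 × 15.9120 × 39.20 × 2.8636 = 4.1082 mm/d
ETc = Kc × ET₀ = 1.16 × 4.1082 = 4.7655 mm/d
Crop demand D = ETc × 7 d = 4.7655 × 7 = 33.359 mm
D − Pe = 33.359 − 11.2 = 22.159 mm
Gross irrigation = 22.159 / 0.68 = 32.587 mm
Volume = 32.587 mm × 272.5 ha × 10 = 88799.6 m³

88800 m³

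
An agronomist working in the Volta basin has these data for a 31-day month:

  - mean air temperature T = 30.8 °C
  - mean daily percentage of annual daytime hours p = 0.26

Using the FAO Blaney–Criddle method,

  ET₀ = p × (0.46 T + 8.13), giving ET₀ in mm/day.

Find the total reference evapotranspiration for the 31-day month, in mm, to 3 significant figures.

ET₀ = 0.26 × (0.46 × 30.8 + 8.13) = 0.26 × 22.298 = 5.7975 mm/d
Monthly total = 5.7975 × 31 = 179.723 mm

180 mm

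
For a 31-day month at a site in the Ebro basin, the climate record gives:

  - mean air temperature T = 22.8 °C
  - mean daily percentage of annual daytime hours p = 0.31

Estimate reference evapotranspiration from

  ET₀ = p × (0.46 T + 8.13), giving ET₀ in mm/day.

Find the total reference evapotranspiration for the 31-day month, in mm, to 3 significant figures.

ET₀ = 0.31 × (0.46 × 22.8 + 8.13) = 0.31 × 18.618 = 5.7716 mm/d
Monthly total = 5.7716 × 31 = 178.920 mm

179 mm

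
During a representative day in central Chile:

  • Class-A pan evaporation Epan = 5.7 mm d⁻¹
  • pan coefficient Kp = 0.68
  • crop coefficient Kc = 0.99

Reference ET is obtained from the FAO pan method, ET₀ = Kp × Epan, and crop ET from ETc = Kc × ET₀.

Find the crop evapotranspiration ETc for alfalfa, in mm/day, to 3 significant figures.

ET₀ = 0.68 × 5.7 = 3.8760 mm/d
ETc = Kc × ET₀ = 0.99 × 3.8760 = 3.8372 mm/d

3.84 mm/day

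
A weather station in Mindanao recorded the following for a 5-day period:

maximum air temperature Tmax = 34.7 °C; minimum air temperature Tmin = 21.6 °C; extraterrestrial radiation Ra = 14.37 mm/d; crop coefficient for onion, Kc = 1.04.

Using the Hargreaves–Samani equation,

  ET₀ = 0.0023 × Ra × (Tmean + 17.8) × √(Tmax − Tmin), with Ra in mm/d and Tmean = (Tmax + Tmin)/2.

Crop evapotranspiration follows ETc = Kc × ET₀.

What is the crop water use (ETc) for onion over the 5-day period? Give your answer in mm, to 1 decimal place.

28.6 mm

Tmean = (34.7 + 21.6)/2 = 28.15 °C
ET₀ = 0.0023 × 14.37 × (28.15 + 17.8) × √13.1 = 0.0023 × 14.37 × 45.95 × 3.6194 = 5.4968 mm/d
ETc = Kc × ET₀ = 1.04 × 5.4968 = 5.7167 mm/d
Over 5 days: 5.7167 × 5 = 28.584 mm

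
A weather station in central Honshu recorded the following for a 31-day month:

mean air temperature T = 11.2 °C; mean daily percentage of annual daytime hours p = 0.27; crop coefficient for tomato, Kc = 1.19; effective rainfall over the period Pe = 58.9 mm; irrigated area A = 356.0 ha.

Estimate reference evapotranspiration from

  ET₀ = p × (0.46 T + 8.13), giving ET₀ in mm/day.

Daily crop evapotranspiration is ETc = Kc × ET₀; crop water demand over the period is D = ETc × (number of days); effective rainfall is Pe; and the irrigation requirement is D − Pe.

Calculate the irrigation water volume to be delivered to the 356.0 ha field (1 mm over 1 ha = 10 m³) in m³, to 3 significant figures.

261000 m³

ET₀ = 0.27 × (0.46 × 11.2 + 8.13) = 0.27 × 13.282 = 3.5861 mm/d
ETc = Kc × ET₀ = 1.19 × 3.5861 = 4.2675 mm/d
Crop demand D = ETc × 31 d = 4.2675 × 31 = 132.293 mm
D − Pe = 132.293 − 58.9 = 73.393 mm
Volume = 73.393 mm × 356.0 ha × 10 = 261279.1 m³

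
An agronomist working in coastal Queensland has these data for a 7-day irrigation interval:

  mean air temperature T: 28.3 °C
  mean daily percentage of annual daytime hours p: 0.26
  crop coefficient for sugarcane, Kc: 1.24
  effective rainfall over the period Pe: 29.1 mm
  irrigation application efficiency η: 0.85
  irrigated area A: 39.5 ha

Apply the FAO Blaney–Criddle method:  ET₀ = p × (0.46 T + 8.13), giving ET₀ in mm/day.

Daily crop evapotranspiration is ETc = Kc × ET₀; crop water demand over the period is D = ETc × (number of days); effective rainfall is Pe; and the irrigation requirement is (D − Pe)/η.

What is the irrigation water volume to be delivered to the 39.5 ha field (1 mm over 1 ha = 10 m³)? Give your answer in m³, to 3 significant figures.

8660 m³

ET₀ = 0.26 × (0.46 × 28.3 + 8.13) = 0.26 × 21.148 = 5.4985 mm/d
ETc = Kc × ET₀ = 1.24 × 5.4985 = 6.8181 mm/d
Crop demand D = ETc × 7 d = 6.8181 × 7 = 47.727 mm
D − Pe = 47.727 − 29.1 = 18.627 mm
Gross irrigation = 18.627 / 0.85 = 21.914 mm
Volume = 21.914 mm × 39.5 ha × 10 = 8656.0 m³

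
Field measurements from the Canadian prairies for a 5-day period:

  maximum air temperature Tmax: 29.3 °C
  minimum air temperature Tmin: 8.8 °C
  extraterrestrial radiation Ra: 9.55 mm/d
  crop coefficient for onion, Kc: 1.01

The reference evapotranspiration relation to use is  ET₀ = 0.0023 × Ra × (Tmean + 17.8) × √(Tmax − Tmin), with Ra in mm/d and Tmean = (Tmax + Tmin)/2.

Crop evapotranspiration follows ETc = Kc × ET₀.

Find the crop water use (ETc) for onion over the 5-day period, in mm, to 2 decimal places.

Tmean = (29.3 + 8.8)/2 = 19.05 °C
ET₀ = 0.0023 × 9.55 × (19.05 + 17.8) × √20.5 = 0.0023 × 9.55 × 36.85 × 4.5277 = 3.6648 mm/d
ETc = Kc × ET₀ = 1.01 × 3.6648 = 3.7014 mm/d
Over 5 days: 3.7014 × 5 = 18.507 mm

18.51 mm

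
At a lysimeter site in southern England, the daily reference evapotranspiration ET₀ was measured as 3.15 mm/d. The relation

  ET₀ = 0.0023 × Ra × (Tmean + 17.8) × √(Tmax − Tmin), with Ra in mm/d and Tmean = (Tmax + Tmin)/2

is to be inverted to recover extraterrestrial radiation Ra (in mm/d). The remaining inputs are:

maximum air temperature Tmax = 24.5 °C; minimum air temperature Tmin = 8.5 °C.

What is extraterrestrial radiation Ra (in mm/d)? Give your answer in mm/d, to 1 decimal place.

10.0 mm/d

Tmean = 16.50 °C; √ΔT = 4.0000
Ra = ET₀ / [0.0023 × (Tmean+17.8) × √ΔT] = 3.15 / (0.0023 × 34.30 × 4.0000) = 9.982 mm/d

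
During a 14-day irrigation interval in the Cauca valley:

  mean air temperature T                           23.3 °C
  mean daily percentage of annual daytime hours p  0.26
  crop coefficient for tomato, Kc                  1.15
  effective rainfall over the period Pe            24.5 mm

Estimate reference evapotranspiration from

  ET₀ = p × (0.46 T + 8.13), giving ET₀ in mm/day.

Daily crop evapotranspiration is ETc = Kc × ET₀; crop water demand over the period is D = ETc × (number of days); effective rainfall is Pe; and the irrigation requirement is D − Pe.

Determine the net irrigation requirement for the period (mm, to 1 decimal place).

ET₀ = 0.26 × (0.46 × 23.3 + 8.13) = 0.26 × 18.848 = 4.9005 mm/d
ETc = Kc × ET₀ = 1.15 × 4.9005 = 5.6356 mm/d
Crop demand D = ETc × 14 d = 5.6356 × 14 = 78.898 mm
D − Pe = 78.898 − 24.5 = 54.398 mm

54.4 mm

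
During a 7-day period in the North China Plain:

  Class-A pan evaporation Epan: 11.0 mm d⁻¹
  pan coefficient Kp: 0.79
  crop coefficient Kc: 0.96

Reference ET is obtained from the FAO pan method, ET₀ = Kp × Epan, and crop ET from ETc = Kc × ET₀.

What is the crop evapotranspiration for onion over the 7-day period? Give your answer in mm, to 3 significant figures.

58.4 mm

ET₀ = 0.79 × 11.0 = 8.6900 mm/d
ETc = Kc × ET₀ = 0.96 × 8.6900 = 8.3424 mm/d
Over 7 days: 8.3424 × 7 = 58.397 mm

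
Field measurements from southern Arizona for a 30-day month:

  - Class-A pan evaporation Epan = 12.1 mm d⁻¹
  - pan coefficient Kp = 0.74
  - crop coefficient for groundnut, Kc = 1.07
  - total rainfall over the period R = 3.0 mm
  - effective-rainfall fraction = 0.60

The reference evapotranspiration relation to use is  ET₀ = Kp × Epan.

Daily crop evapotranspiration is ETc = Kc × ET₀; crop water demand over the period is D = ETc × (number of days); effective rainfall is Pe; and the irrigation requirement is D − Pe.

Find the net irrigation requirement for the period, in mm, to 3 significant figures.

ET₀ = 0.74 × 12.1 = 8.9540 mm/d
ETc = Kc × ET₀ = 1.07 × 8.9540 = 9.5808 mm/d
Crop demand D = ETc × 30 d = 9.5808 × 30 = 287.424 mm
Pe = 0.60 × 3.0 = 1.800 mm
D − Pe = 287.424 − 1.800 = 285.624 mm

286 mm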